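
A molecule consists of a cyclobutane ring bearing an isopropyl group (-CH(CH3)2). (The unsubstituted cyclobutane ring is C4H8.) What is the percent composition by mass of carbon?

Atom tally by fragment:
  cyclobutane ring core → C:4 H:8
  (− 1 ring H displaced by substituents)
  + CH(CH3)2 → C:3 H:7
Element totals:
  C: 7
  H: 14
Molecular formula: C7H14.
Molar mass = 98.189 g/mol.
Mass from C: 7 × 12.011 = 84.077 g/mol.
%C = 84.077 / 98.189 × 100 = 85.63%.

85.63%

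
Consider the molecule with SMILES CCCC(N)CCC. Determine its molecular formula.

C7H17N

Atom tally by fragment:
  CH3 → C:1 H:3
  CH2 → C:1 H:2
  CH2 → C:1 H:2
  CH(NH2) → C:1 H:3 N:1
  CH2 → C:1 H:2
  CH2 → C:1 H:2
  CH3 → C:1 H:3
Element totals:
  C: 7
  H: 17
  N: 1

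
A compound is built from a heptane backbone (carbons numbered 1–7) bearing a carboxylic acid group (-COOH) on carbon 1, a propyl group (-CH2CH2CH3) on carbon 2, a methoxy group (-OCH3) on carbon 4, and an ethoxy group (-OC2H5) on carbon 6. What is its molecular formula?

Atom tally by fragment:
  HOOCCH2 → C:2 H:3 O:2
  CH(CH2CH2CH3) → C:4 H:8
  CH2 → C:1 H:2
  CH(OCH3) → C:2 H:4 O:1
  CH2 → C:1 H:2
  CH(OC2H5) → C:3 H:6 O:1
  CH3 → C:1 H:3
Element totals:
  C: 14
  H: 28
  O: 4

C14H28O4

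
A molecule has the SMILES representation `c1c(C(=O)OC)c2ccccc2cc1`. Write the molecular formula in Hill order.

Atom tally by fragment:
  naphthalene ring system core → C:10 H:8
  (− 1 ring H displaced by substituents)
  + COOCH3 → C:2 H:3 O:2
Element totals:
  C: 12
  H: 10
  O: 2

C12H10O2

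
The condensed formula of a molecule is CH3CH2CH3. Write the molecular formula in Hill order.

Atom tally by fragment:
  CH3 → C:1 H:3
  CH2 → C:1 H:2
  CH3 → C:1 H:3
Element totals:
  C: 3
  H: 8

C3H8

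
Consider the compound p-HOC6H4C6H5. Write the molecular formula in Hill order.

Element totals:
  C: 12
  H: 10
  O: 1

C12H10O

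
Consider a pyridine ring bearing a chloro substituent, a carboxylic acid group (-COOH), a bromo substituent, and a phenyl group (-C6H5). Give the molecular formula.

Atom tally by fragment:
  pyridine ring core → C:5 H:5 N:1
  (− 4 ring H displaced by substituents)
  + Cl → Cl:1
  + COOH → C:1 H:1 O:2
  + Br → Br:1
  + C6H5 → C:6 H:5
Element totals:
  C: 12
  H: 7
  Br: 1
  Cl: 1
  N: 1
  O: 2

C12H7BrClNO2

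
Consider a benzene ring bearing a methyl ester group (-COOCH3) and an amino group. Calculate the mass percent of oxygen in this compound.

21.17%

Atom tally by fragment:
  benzene ring core → C:6 H:6
  (− 2 ring H displaced by substituents)
  + COOCH3 → C:2 H:3 O:2
  + NH2 → N:1 H:2
Element totals:
  C: 8
  H: 9
  N: 1
  O: 2
Molecular formula: C8H9NO2.
Molar mass = 151.165 g/mol.
Mass from O: 2 × 15.999 = 31.998 g/mol.
%O = 31.998 / 151.165 × 100 = 21.17%.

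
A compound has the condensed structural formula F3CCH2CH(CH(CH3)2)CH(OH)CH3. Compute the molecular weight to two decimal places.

Atom tally by fragment:
  F3CCH2 → C:2 H:2 F:3
  CH(CH(CH3)2) → C:4 H:8
  CH(OH) → C:1 H:2 O:1
  CH3 → C:1 H:3
Element totals:
  C: 8
  H: 15
  F: 3
  O: 1
Molecular formula: C8H15F3O.
  M = 8(12.011) + 15(1.008) + 3(18.998) + 15.999
    = 96.088 + 15.120 + 56.994 + 15.999 = 184.201

184.20 g/mol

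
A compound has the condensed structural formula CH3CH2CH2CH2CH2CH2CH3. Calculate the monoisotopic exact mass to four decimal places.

100.1252

Element totals:
  C: 7
  H: 16
Molecular formula: C7H16.
  M = 7(12.0) + 16(1.007825)
    = 84.000000 + 16.125200 = 100.125200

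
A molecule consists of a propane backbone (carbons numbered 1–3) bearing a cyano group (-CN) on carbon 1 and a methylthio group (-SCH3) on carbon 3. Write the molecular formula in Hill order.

Atom tally by fragment:
  NCCH2 → C:2 H:2 N:1
  CH2 → C:1 H:2
  CH2SCH3 → C:2 H:5 S:1
Element totals:
  C: 5
  H: 9
  N: 1
  S: 1

C5H9NS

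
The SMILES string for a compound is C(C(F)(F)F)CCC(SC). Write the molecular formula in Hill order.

Atom tally by fragment:
  F3CCH2 → C:2 H:2 F:3
  CH2 → C:1 H:2
  CH2 → C:1 H:2
  CH2SCH3 → C:2 H:5 S:1
Element totals:
  C: 6
  H: 11
  F: 3
  S: 1

C6H11F3S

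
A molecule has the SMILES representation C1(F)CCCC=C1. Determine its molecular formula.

Atom tally by fragment:
  cyclohexene ring core → C:6 H:10
  (− 1 ring H displaced by substituents)
  + F → F:1
Element totals:
  C: 6
  H: 9
  F: 1

C6H9F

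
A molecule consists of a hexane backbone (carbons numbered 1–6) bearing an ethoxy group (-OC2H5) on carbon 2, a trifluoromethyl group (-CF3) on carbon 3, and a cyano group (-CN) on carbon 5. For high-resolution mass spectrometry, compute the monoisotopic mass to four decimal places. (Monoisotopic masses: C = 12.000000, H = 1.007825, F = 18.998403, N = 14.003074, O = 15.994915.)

223.1184

Atom tally by fragment:
  CH3 → C:1 H:3
  CH(OC2H5) → C:3 H:6 O:1
  CH(CF3) → C:2 H:1 F:3
  CH2 → C:1 H:2
  CH(CN) → C:2 H:1 N:1
  CH3 → C:1 H:3
Element totals:
  C: 10
  H: 16
  F: 3
  N: 1
  O: 1
Molecular formula: C10H16F3NO.
  M = 10(12.0) + 16(1.007825) + 3(18.998403) + 14.003074 + 15.994915
    = 120.000000 + 16.125200 + 56.995209 + 14.003074 + 15.994915 = 223.118398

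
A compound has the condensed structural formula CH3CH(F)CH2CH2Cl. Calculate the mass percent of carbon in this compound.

Element totals:
  C: 4
  H: 8
  Cl: 1
  F: 1
Molecular formula: C4H8ClF.
Molar mass = 110.556 g/mol.
Mass from C: 4 × 12.011 = 48.044 g/mol.
%C = 48.044 / 110.556 × 100 = 43.46%.

43.46%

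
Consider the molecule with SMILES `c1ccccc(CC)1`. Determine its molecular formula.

Atom tally by fragment:
  benzene ring core → C:6 H:6
  (− 1 ring H displaced by substituents)
  + C2H5 → C:2 H:5
Element totals:
  C: 8
  H: 10

C8H10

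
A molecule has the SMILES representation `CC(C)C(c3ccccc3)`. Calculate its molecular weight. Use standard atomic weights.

Atom tally by fragment:
  CH3 → C:1 H:3
  CH(CH3) → C:2 H:4
  CH2C6H5 → C:7 H:7
Element totals:
  C: 10
  H: 14
Molecular formula: C10H14.
  M = 10(12.011) + 14(1.008)
    = 120.110 + 14.112 = 134.222

134.22 g/mol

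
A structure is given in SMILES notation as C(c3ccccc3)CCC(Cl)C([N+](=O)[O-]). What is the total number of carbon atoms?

11

Atom tally by fragment:
  C6H5CH2 → C:7 H:7
  CH2 → C:1 H:2
  CH2 → C:1 H:2
  CH(Cl) → C:1 H:1 Cl:1
  CH2NO2 → C:1 H:2 N:1 O:2
Element totals:
  C: 11
  H: 14
  Cl: 1
  N: 1
  O: 2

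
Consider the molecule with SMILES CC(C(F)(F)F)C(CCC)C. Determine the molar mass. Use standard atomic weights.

168.20 g/mol

Atom tally by fragment:
  CH3 → C:1 H:3
  CH(CF3) → C:2 H:1 F:3
  CH(CH2CH2CH3) → C:4 H:8
  CH3 → C:1 H:3
Element totals:
  C: 8
  H: 15
  F: 3
Molecular formula: C8H15F3.
  M = 8(12.011) + 15(1.008) + 3(18.998)
    = 96.088 + 15.120 + 56.994 = 168.202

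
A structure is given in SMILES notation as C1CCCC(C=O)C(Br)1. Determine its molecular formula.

Atom tally by fragment:
  cyclohexane ring core → C:6 H:12
  (− 2 ring H displaced by substituents)
  + CHO → C:1 H:1 O:1
  + Br → Br:1
Element totals:
  C: 7
  H: 11
  Br: 1
  O: 1

C7H11BrO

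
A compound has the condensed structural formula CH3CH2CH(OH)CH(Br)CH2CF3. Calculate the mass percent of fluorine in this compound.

24.25%

Atom tally by fragment:
  CH3 → C:1 H:3
  CH2 → C:1 H:2
  CH(OH) → C:1 H:2 O:1
  CH(Br) → C:1 H:1 Br:1
  CH2CF3 → C:2 H:2 F:3
Element totals:
  C: 6
  H: 10
  Br: 1
  F: 3
  O: 1
Molecular formula: C6H10BrF3O.
Molar mass = 235.043 g/mol.
Mass from F: 3 × 18.998 = 56.994 g/mol.
%F = 56.994 / 235.043 × 100 = 24.25%.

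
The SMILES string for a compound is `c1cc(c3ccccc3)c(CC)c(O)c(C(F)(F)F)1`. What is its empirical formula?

C15H13F3O

Atom tally by fragment:
  benzene ring core → C:6 H:6
  (− 4 ring H displaced by substituents)
  + C6H5 → C:6 H:5
  + C2H5 → C:2 H:5
  + OH → O:1 H:1
  + CF3 → C:1 F:3
Element totals:
  C: 15
  H: 13
  F: 3
  O: 1
Molecular formula: C15H13F3O.
gcd of subscripts (15, 3, 13, 1) = 1, so the empirical formula equals the molecular formula.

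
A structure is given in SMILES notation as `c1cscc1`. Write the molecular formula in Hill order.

C4H4S

Atom tally by fragment:
  thiophene ring core → C:4 H:4 S:1
Element totals:
  C: 4
  H: 4
  S: 1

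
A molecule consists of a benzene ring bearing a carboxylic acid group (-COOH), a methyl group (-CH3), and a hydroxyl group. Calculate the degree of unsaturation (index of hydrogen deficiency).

5

Atom tally by fragment:
  benzene ring core → C:6 H:6
  (− 3 ring H displaced by substituents)
  + COOH → C:1 H:1 O:2
  + CH3 → C:1 H:3
  + OH → O:1 H:1
Element totals:
  C: 8
  H: 8
  O: 3
Molecular formula: C8H8O3.
DoU = (2C + 2 + N − H − X) / 2 = (2·8 + 2 + 0 − 8 − 0) / 2 = 5.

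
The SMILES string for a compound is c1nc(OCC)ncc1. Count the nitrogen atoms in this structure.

2

Atom tally by fragment:
  pyrimidine ring core → C:4 H:4 N:2
  (− 1 ring H displaced by substituents)
  + OC2H5 → C:2 H:5 O:1
Element totals:
  C: 6
  H: 8
  N: 2
  O: 1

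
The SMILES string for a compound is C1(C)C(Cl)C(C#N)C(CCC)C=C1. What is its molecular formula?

C11H16ClN

Atom tally by fragment:
  cyclohexene ring core → C:6 H:10
  (− 4 ring H displaced by substituents)
  + CH3 → C:1 H:3
  + Cl → Cl:1
  + CN → C:1 N:1
  + CH2CH2CH3 → C:3 H:7
Element totals:
  C: 11
  H: 16
  Cl: 1
  N: 1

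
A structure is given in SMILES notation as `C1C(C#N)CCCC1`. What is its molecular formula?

Atom tally by fragment:
  cyclohexane ring core → C:6 H:12
  (− 1 ring H displaced by substituents)
  + CN → C:1 N:1
Element totals:
  C: 7
  H: 11
  N: 1

C7H11N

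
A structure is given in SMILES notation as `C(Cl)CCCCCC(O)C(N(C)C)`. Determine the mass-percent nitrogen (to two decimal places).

6.74%

Atom tally by fragment:
  ClCH2 → C:1 H:2 Cl:1
  CH2 → C:1 H:2
  CH2 → C:1 H:2
  CH2 → C:1 H:2
  CH2 → C:1 H:2
  CH2 → C:1 H:2
  CH(OH) → C:1 H:2 O:1
  CH2N(CH3)2 → C:3 H:8 N:1
Element totals:
  C: 10
  H: 22
  Cl: 1
  N: 1
  O: 1
Molecular formula: C10H22ClNO.
Molar mass = 207.742 g/mol.
Mass from N: 1 × 14.007 = 14.007 g/mol.
%N = 14.007 / 207.742 × 100 = 6.74%.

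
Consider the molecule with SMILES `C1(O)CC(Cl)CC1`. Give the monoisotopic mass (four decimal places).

120.0342

Atom tally by fragment:
  cyclopentane ring core → C:5 H:10
  (− 2 ring H displaced by substituents)
  + OH → O:1 H:1
  + Cl → Cl:1
Element totals:
  C: 5
  H: 9
  Cl: 1
  O: 1
Molecular formula: C5H9ClO.
  M = 5(12.0) + 9(1.007825) + 34.968853 + 15.994915
    = 60.000000 + 9.070425 + 34.968853 + 15.994915 = 120.034193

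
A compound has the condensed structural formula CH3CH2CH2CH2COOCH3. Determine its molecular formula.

Element totals:
  C: 6
  H: 12
  O: 2

C6H12O2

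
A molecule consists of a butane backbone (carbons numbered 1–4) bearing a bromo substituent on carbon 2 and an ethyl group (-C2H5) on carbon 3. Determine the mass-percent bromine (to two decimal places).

48.40%

Atom tally by fragment:
  CH3 → C:1 H:3
  CH(Br) → C:1 H:1 Br:1
  CH(C2H5) → C:3 H:6
  CH3 → C:1 H:3
Element totals:
  C: 6
  H: 13
  Br: 1
Molecular formula: C6H13Br.
Molar mass = 165.074 g/mol.
Mass from Br: 1 × 79.904 = 79.904 g/mol.
%Br = 79.904 / 165.074 × 100 = 48.40%.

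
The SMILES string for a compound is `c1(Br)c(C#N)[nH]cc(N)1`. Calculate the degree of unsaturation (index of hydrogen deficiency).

5

Atom tally by fragment:
  pyrrole ring core → C:4 H:5 N:1
  (− 3 ring H displaced by substituents)
  + Br → Br:1
  + CN → C:1 N:1
  + NH2 → N:1 H:2
Element totals:
  C: 5
  H: 4
  Br: 1
  N: 3
Molecular formula: C5H4BrN3.
DoU = (2C + 2 + N − H − X) / 2 = (2·5 + 2 + 3 − 4 − 1) / 2 = 5.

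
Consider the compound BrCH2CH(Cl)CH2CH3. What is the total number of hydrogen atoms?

Atom tally by fragment:
  BrCH2 → C:1 H:2 Br:1
  CH(Cl) → C:1 H:1 Cl:1
  CH2 → C:1 H:2
  CH3 → C:1 H:3
Element totals:
  C: 4
  H: 8
  Br: 1
  Cl: 1

8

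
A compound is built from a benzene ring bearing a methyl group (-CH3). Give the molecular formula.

Atom tally by fragment:
  benzene ring core → C:6 H:6
  (− 1 ring H displaced by substituents)
  + CH3 → C:1 H:3
Element totals:
  C: 7
  H: 8

C7H8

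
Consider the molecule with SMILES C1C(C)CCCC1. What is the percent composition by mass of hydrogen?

Atom tally by fragment:
  cyclohexane ring core → C:6 H:12
  (− 1 ring H displaced by substituents)
  + CH3 → C:1 H:3
Element totals:
  C: 7
  H: 14
Molecular formula: C7H14.
Molar mass = 98.189 g/mol.
Mass from H: 14 × 1.008 = 14.112 g/mol.
%H = 14.112 / 98.189 × 100 = 14.37%.

14.37%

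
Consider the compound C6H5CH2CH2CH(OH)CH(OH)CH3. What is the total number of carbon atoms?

Atom tally by fragment:
  C6H5CH2 → C:7 H:7
  CH2 → C:1 H:2
  CH(OH) → C:1 H:2 O:1
  CH(OH) → C:1 H:2 O:1
  CH3 → C:1 H:3
Element totals:
  C: 11
  H: 16
  O: 2

11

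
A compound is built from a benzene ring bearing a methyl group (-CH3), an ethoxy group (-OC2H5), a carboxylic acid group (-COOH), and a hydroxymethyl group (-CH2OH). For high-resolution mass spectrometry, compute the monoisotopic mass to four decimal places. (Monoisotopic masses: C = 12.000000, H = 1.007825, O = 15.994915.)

210.0892

Atom tally by fragment:
  benzene ring core → C:6 H:6
  (− 4 ring H displaced by substituents)
  + CH3 → C:1 H:3
  + OC2H5 → C:2 H:5 O:1
  + COOH → C:1 H:1 O:2
  + CH2OH → C:1 H:3 O:1
Element totals:
  C: 11
  H: 14
  O: 4
Molecular formula: C11H14O4.
  M = 11(12.0) + 14(1.007825) + 4(15.994915)
    = 132.000000 + 14.109550 + 63.979660 = 210.089210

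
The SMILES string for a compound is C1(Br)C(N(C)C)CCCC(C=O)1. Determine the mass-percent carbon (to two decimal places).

Atom tally by fragment:
  cyclohexane ring core → C:6 H:12
  (− 3 ring H displaced by substituents)
  + Br → Br:1
  + N(CH3)2 → N:1 C:2 H:6
  + CHO → C:1 H:1 O:1
Element totals:
  C: 9
  H: 16
  Br: 1
  N: 1
  O: 1
Molecular formula: C9H16BrNO.
Molar mass = 234.137 g/mol.
Mass from C: 9 × 12.011 = 108.099 g/mol.
%C = 108.099 / 234.137 × 100 = 46.17%.

46.17%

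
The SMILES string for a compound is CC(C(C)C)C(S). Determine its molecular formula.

Atom tally by fragment:
  CH3 → C:1 H:3
  CH(CH(CH3)2) → C:4 H:8
  CH2SH → C:1 H:3 S:1
Element totals:
  C: 6
  H: 14
  S: 1

C6H14S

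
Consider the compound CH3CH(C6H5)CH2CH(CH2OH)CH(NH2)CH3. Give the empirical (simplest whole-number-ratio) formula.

C13H21NO

Atom tally by fragment:
  CH3 → C:1 H:3
  CH(C6H5) → C:7 H:6
  CH2 → C:1 H:2
  CH(CH2OH) → C:2 H:4 O:1
  CH(NH2) → C:1 H:3 N:1
  CH3 → C:1 H:3
Element totals:
  C: 13
  H: 21
  N: 1
  O: 1
Molecular formula: C13H21NO.
gcd of subscripts (13, 21, 1, 1) = 1, so the empirical formula equals the molecular formula.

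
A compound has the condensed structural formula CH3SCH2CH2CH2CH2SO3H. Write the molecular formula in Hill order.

C5H12O3S2

Atom tally by fragment:
  CH3SCH2 → C:2 H:5 S:1
  CH2 → C:1 H:2
  CH2 → C:1 H:2
  CH2SO3H → C:1 H:3 S:1 O:3
Element totals:
  C: 5
  H: 12
  O: 3
  S: 2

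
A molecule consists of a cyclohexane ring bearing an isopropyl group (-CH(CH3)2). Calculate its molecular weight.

Atom tally by fragment:
  cyclohexane ring core → C:6 H:12
  (− 1 ring H displaced by substituents)
  + CH(CH3)2 → C:3 H:7
Element totals:
  C: 9
  H: 18
Molecular formula: C9H18.
  M = 9(12.011) + 18(1.008)
    = 108.099 + 18.144 = 126.243

126.24 g/mol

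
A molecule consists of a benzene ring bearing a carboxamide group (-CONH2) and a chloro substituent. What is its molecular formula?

Atom tally by fragment:
  benzene ring core → C:6 H:6
  (− 2 ring H displaced by substituents)
  + CONH2 → C:1 H:2 O:1 N:1
  + Cl → Cl:1
Element totals:
  C: 7
  H: 6
  Cl: 1
  N: 1
  O: 1

C7H6ClNO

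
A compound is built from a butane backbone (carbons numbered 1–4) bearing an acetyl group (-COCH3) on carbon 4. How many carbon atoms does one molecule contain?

Atom tally by fragment:
  CH3 → C:1 H:3
  CH2 → C:1 H:2
  CH2 → C:1 H:2
  CH2COCH3 → C:3 H:5 O:1
Element totals:
  C: 6
  H: 12
  O: 1

6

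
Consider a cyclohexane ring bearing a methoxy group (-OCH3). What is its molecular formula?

Atom tally by fragment:
  cyclohexane ring core → C:6 H:12
  (− 1 ring H displaced by substituents)
  + OCH3 → C:1 H:3 O:1
Element totals:
  C: 7
  H: 14
  O: 1

C7H14O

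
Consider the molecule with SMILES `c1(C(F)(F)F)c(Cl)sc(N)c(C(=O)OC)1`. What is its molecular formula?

C7H5ClF3NO2S

Atom tally by fragment:
  thiophene ring core → C:4 H:4 S:1
  (− 4 ring H displaced by substituents)
  + CF3 → C:1 F:3
  + Cl → Cl:1
  + NH2 → N:1 H:2
  + COOCH3 → C:2 H:3 O:2
Element totals:
  C: 7
  H: 5
  Cl: 1
  F: 3
  N: 1
  O: 2
  S: 1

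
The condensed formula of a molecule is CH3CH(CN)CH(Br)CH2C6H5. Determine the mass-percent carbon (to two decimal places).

Atom tally by fragment:
  CH3 → C:1 H:3
  CH(CN) → C:2 H:1 N:1
  CH(Br) → C:1 H:1 Br:1
  CH2C6H5 → C:7 H:7
Element totals:
  C: 11
  H: 12
  Br: 1
  N: 1
Molecular formula: C11H12BrN.
Molar mass = 238.128 g/mol.
Mass from C: 11 × 12.011 = 132.121 g/mol.
%C = 132.121 / 238.128 × 100 = 55.48%.

55.48%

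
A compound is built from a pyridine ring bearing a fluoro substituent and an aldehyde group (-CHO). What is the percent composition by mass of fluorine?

Atom tally by fragment:
  pyridine ring core → C:5 H:5 N:1
  (− 2 ring H displaced by substituents)
  + F → F:1
  + CHO → C:1 H:1 O:1
Element totals:
  C: 6
  H: 4
  F: 1
  N: 1
  O: 1
Molecular formula: C6H4FNO.
Molar mass = 125.102 g/mol.
Mass from F: 1 × 18.998 = 18.998 g/mol.
%F = 18.998 / 125.102 × 100 = 15.19%.

15.19%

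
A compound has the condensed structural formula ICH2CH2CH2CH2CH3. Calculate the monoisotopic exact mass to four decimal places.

Atom tally by fragment:
  ICH2 → C:1 H:2 I:1
  CH2 → C:1 H:2
  CH2 → C:1 H:2
  CH2 → C:1 H:2
  CH3 → C:1 H:3
Element totals:
  C: 5
  H: 11
  I: 1
Molecular formula: C5H11I.
  M = 5(12.0) + 11(1.007825) + 126.904472
    = 60.000000 + 11.086075 + 126.904472 = 197.990547

197.9905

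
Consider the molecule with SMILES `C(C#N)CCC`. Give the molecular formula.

Atom tally by fragment:
  NCCH2 → C:2 H:2 N:1
  CH2 → C:1 H:2
  CH2 → C:1 H:2
  CH3 → C:1 H:3
Element totals:
  C: 5
  H: 9
  N: 1

C5H9N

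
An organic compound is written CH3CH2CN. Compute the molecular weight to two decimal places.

Atom tally by fragment:
  CH3 → C:1 H:3
  CH2CN → C:2 H:2 N:1
Element totals:
  C: 3
  H: 5
  N: 1
Molecular formula: C3H5N.
  M = 3(12.011) + 5(1.008) + 14.007
    = 36.033 + 5.040 + 14.007 = 55.080

55.08 g/mol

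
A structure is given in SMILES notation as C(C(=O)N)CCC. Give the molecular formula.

Atom tally by fragment:
  H2NOCCH2 → C:2 H:4 O:1 N:1
  CH2 → C:1 H:2
  CH2 → C:1 H:2
  CH3 → C:1 H:3
Element totals:
  C: 5
  H: 11
  N: 1
  O: 1

C5H11NO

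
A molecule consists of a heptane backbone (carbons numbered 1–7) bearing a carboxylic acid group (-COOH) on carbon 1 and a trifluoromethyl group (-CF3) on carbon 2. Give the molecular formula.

Atom tally by fragment:
  HOOCCH2 → C:2 H:3 O:2
  CH(CF3) → C:2 H:1 F:3
  CH2 → C:1 H:2
  CH2 → C:1 H:2
  CH2 → C:1 H:2
  CH2 → C:1 H:2
  CH3 → C:1 H:3
Element totals:
  C: 9
  H: 15
  F: 3
  O: 2

C9H15F3O2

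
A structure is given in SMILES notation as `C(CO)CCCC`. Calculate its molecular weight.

Atom tally by fragment:
  HOCH2CH2 → C:2 H:5 O:1
  CH2 → C:1 H:2
  CH2 → C:1 H:2
  CH2 → C:1 H:2
  CH3 → C:1 H:3
Element totals:
  C: 6
  H: 14
  O: 1
Molecular formula: C6H14O.
  M = 6(12.011) + 14(1.008) + 15.999
    = 72.066 + 14.112 + 15.999 = 102.177

102.18 g/mol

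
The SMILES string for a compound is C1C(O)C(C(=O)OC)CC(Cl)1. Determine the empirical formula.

Atom tally by fragment:
  cyclopentane ring core → C:5 H:10
  (− 3 ring H displaced by substituents)
  + OH → O:1 H:1
  + COOCH3 → C:2 H:3 O:2
  + Cl → Cl:1
Element totals:
  C: 7
  H: 11
  Cl: 1
  O: 3
Molecular formula: C7H11ClO3.
gcd of subscripts (7, 1, 11, 3) = 1, so the empirical formula equals the molecular formula.

C7H11ClO3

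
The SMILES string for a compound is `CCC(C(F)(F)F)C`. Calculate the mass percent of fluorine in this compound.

45.19%

Atom tally by fragment:
  CH3 → C:1 H:3
  CH2 → C:1 H:2
  CH(CF3) → C:2 H:1 F:3
  CH3 → C:1 H:3
Element totals:
  C: 5
  H: 9
  F: 3
Molecular formula: C5H9F3.
Molar mass = 126.121 g/mol.
Mass from F: 3 × 18.998 = 56.994 g/mol.
%F = 56.994 / 126.121 × 100 = 45.19%.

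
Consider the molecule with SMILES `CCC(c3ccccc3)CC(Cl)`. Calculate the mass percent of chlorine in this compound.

Atom tally by fragment:
  CH3 → C:1 H:3
  CH2 → C:1 H:2
  CH(C6H5) → C:7 H:6
  CH2 → C:1 H:2
  CH2Cl → C:1 H:2 Cl:1
Element totals:
  C: 11
  H: 15
  Cl: 1
Molecular formula: C11H15Cl.
Molar mass = 182.691 g/mol.
Mass from Cl: 1 × 35.45 = 35.450 g/mol.
%Cl = 35.450 / 182.691 × 100 = 19.40%.

19.40%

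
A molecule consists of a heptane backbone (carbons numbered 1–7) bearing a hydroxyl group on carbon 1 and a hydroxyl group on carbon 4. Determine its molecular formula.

Atom tally by fragment:
  HOCH2 → C:1 H:3 O:1
  CH2 → C:1 H:2
  CH2 → C:1 H:2
  CH(OH) → C:1 H:2 O:1
  CH2 → C:1 H:2
  CH2 → C:1 H:2
  CH3 → C:1 H:3
Element totals:
  C: 7
  H: 16
  O: 2

C7H16O2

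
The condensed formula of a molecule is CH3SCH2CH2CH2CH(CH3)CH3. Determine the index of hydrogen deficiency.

Element totals:
  C: 7
  H: 16
  S: 1
Molecular formula: C7H16S.
DoU = (2C + 2 + N − H − X) / 2 = (2·7 + 2 + 0 − 16 − 0) / 2 = 0.

0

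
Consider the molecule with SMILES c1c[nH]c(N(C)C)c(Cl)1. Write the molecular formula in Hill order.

C6H9ClN2

Atom tally by fragment:
  pyrrole ring core → C:4 H:5 N:1
  (− 2 ring H displaced by substituents)
  + N(CH3)2 → N:1 C:2 H:6
  + Cl → Cl:1
Element totals:
  C: 6
  H: 9
  Cl: 1
  N: 2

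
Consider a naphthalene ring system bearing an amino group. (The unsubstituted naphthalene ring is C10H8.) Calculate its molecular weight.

143.19 g/mol

Atom tally by fragment:
  naphthalene ring system core → C:10 H:8
  (− 1 ring H displaced by substituents)
  + NH2 → N:1 H:2
Element totals:
  C: 10
  H: 9
  N: 1
Molecular formula: C10H9N.
  M = 10(12.011) + 9(1.008) + 14.007
    = 120.110 + 9.072 + 14.007 = 143.189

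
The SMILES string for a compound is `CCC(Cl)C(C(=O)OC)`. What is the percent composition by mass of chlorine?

23.54%

Atom tally by fragment:
  CH3 → C:1 H:3
  CH2 → C:1 H:2
  CH(Cl) → C:1 H:1 Cl:1
  CH2COOCH3 → C:3 H:5 O:2
Element totals:
  C: 6
  H: 11
  Cl: 1
  O: 2
Molecular formula: C6H11ClO2.
Molar mass = 150.602 g/mol.
Mass from Cl: 1 × 35.45 = 35.450 g/mol.
%Cl = 35.450 / 150.602 × 100 = 23.54%.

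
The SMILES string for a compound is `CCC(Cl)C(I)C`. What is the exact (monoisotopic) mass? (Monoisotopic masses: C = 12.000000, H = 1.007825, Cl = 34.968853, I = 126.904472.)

Atom tally by fragment:
  CH3 → C:1 H:3
  CH2 → C:1 H:2
  CH(Cl) → C:1 H:1 Cl:1
  CH(I) → C:1 H:1 I:1
  CH3 → C:1 H:3
Element totals:
  C: 5
  H: 10
  Cl: 1
  I: 1
Molecular formula: C5H10ClI.
  M = 5(12.0) + 10(1.007825) + 34.968853 + 126.904472
    = 60.000000 + 10.078250 + 34.968853 + 126.904472 = 231.951575

231.9516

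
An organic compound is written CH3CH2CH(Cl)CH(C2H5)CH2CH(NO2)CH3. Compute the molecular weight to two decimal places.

Element totals:
  C: 9
  H: 18
  Cl: 1
  N: 1
  O: 2
Molecular formula: C9H18ClNO2.
  M = 9(12.011) + 18(1.008) + 35.45 + 14.007 + 2(15.999)
    = 108.099 + 18.144 + 35.450 + 14.007 + 31.998 = 207.698

207.70 g/mol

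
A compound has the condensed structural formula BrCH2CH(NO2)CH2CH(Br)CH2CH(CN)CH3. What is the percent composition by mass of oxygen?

9.76%

Atom tally by fragment:
  BrCH2 → C:1 H:2 Br:1
  CH(NO2) → C:1 H:1 N:1 O:2
  CH2 → C:1 H:2
  CH(Br) → C:1 H:1 Br:1
  CH2 → C:1 H:2
  CH(CN) → C:2 H:1 N:1
  CH3 → C:1 H:3
Element totals:
  C: 8
  H: 12
  Br: 2
  N: 2
  O: 2
Molecular formula: C8H12Br2N2O2.
Molar mass = 328.004 g/mol.
Mass from O: 2 × 15.999 = 31.998 g/mol.
%O = 31.998 / 328.004 × 100 = 9.76%.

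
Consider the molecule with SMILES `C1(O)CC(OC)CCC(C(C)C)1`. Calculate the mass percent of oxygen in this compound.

18.57%

Atom tally by fragment:
  cyclohexane ring core → C:6 H:12
  (− 3 ring H displaced by substituents)
  + OH → O:1 H:1
  + OCH3 → C:1 H:3 O:1
  + CH(CH3)2 → C:3 H:7
Element totals:
  C: 10
  H: 20
  O: 2
Molecular formula: C10H20O2.
Molar mass = 172.268 g/mol.
Mass from O: 2 × 15.999 = 31.998 g/mol.
%O = 31.998 / 172.268 × 100 = 18.57%.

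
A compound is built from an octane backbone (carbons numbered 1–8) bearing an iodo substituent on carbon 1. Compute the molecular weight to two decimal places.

Atom tally by fragment:
  ICH2 → C:1 H:2 I:1
  CH2 → C:1 H:2
  CH2 → C:1 H:2
  CH2 → C:1 H:2
  CH2 → C:1 H:2
  CH2 → C:1 H:2
  CH2 → C:1 H:2
  CH3 → C:1 H:3
Element totals:
  C: 8
  H: 17
  I: 1
Molecular formula: C8H17I.
  M = 8(12.011) + 17(1.008) + 126.904
    = 96.088 + 17.136 + 126.904 = 240.128

240.13 g/mol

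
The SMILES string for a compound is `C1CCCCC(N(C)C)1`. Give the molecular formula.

Atom tally by fragment:
  cyclohexane ring core → C:6 H:12
  (− 1 ring H displaced by substituents)
  + N(CH3)2 → N:1 C:2 H:6
Element totals:
  C: 8
  H: 17
  N: 1

C8H17N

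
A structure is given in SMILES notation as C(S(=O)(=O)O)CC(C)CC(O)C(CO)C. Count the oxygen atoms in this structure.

5

Atom tally by fragment:
  HO3SCH2 → C:1 H:3 S:1 O:3
  CH2 → C:1 H:2
  CH(CH3) → C:2 H:4
  CH2 → C:1 H:2
  CH(OH) → C:1 H:2 O:1
  CH(CH2OH) → C:2 H:4 O:1
  CH3 → C:1 H:3
Element totals:
  C: 9
  H: 20
  O: 5
  S: 1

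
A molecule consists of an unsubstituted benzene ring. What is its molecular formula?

Atom tally by fragment:
  benzene ring core → C:6 H:6
Element totals:
  C: 6
  H: 6

C6H6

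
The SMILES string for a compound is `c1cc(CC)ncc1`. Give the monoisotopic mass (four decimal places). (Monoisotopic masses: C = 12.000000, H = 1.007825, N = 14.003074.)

107.0735

Atom tally by fragment:
  pyridine ring core → C:5 H:5 N:1
  (− 1 ring H displaced by substituents)
  + C2H5 → C:2 H:5
Element totals:
  C: 7
  H: 9
  N: 1
Molecular formula: C7H9N.
  M = 7(12.0) + 9(1.007825) + 14.003074
    = 84.000000 + 9.070425 + 14.003074 = 107.073499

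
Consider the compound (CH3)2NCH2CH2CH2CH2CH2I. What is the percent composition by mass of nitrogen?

Element totals:
  C: 7
  H: 16
  I: 1
  N: 1
Molecular formula: C7H16IN.
Molar mass = 241.116 g/mol.
Mass from N: 1 × 14.007 = 14.007 g/mol.
%N = 14.007 / 241.116 × 100 = 5.81%.

5.81%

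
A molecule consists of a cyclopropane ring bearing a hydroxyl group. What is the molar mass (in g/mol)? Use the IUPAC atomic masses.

Atom tally by fragment:
  cyclopropane ring core → C:3 H:6
  (− 1 ring H displaced by substituents)
  + OH → O:1 H:1
Element totals:
  C: 3
  H: 6
  O: 1
Molecular formula: C3H6O.
  M = 3(12.011) + 6(1.008) + 15.999
    = 36.033 + 6.048 + 15.999 = 58.080

58.08 g/mol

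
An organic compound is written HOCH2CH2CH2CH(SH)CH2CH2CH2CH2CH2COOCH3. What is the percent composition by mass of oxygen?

20.48%

Atom tally by fragment:
  HOCH2CH2 → C:2 H:5 O:1
  CH2 → C:1 H:2
  CH(SH) → C:1 H:2 S:1
  CH2 → C:1 H:2
  CH2 → C:1 H:2
  CH2 → C:1 H:2
  CH2 → C:1 H:2
  CH2COOCH3 → C:3 H:5 O:2
Element totals:
  C: 11
  H: 22
  O: 3
  S: 1
Molecular formula: C11H22O3S.
Molar mass = 234.354 g/mol.
Mass from O: 3 × 15.999 = 47.997 g/mol.
%O = 47.997 / 234.354 × 100 = 20.48%.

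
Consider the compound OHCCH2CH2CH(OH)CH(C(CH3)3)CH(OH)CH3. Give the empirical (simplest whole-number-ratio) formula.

Atom tally by fragment:
  OHCCH2 → C:2 H:3 O:1
  CH2 → C:1 H:2
  CH(OH) → C:1 H:2 O:1
  CH(C(CH3)3) → C:5 H:10
  CH(OH) → C:1 H:2 O:1
  CH3 → C:1 H:3
Element totals:
  C: 11
  H: 22
  O: 3
Molecular formula: C11H22O3.
gcd of subscripts (11, 22, 3) = 1, so the empirical formula equals the molecular formula.

C11H22O3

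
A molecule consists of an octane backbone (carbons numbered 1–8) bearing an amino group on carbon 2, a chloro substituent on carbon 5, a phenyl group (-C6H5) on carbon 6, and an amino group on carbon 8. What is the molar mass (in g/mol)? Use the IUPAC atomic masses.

Atom tally by fragment:
  CH3 → C:1 H:3
  CH(NH2) → C:1 H:3 N:1
  CH2 → C:1 H:2
  CH2 → C:1 H:2
  CH(Cl) → C:1 H:1 Cl:1
  CH(C6H5) → C:7 H:6
  CH2 → C:1 H:2
  CH2NH2 → C:1 H:4 N:1
Element totals:
  C: 14
  H: 23
  Cl: 1
  N: 2
Molecular formula: C14H23ClN2.
  M = 14(12.011) + 23(1.008) + 35.45 + 2(14.007)
    = 168.154 + 23.184 + 35.450 + 28.014 = 254.802

254.80 g/mol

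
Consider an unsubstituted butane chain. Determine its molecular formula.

C4H10

Atom tally by fragment:
  CH3 → C:1 H:3
  CH2 → C:1 H:2
  CH2 → C:1 H:2
  CH3 → C:1 H:3
Element totals:
  C: 4
  H: 10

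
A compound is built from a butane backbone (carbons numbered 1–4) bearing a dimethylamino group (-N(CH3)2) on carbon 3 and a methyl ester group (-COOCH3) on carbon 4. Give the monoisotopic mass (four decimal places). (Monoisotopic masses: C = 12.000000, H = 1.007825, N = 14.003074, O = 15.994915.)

159.1259

Atom tally by fragment:
  CH3 → C:1 H:3
  CH2 → C:1 H:2
  CH(N(CH3)2) → C:3 H:7 N:1
  CH2COOCH3 → C:3 H:5 O:2
Element totals:
  C: 8
  H: 17
  N: 1
  O: 2
Molecular formula: C8H17NO2.
  M = 8(12.0) + 17(1.007825) + 14.003074 + 2(15.994915)
    = 96.000000 + 17.133025 + 14.003074 + 31.989830 = 159.125929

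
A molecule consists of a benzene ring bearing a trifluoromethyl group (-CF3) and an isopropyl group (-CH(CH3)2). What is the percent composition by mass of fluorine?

30.29%

Atom tally by fragment:
  benzene ring core → C:6 H:6
  (− 2 ring H displaced by substituents)
  + CF3 → C:1 F:3
  + CH(CH3)2 → C:3 H:7
Element totals:
  C: 10
  H: 11
  F: 3
Molecular formula: C10H11F3.
Molar mass = 188.192 g/mol.
Mass from F: 3 × 18.998 = 56.994 g/mol.
%F = 56.994 / 188.192 × 100 = 30.29%.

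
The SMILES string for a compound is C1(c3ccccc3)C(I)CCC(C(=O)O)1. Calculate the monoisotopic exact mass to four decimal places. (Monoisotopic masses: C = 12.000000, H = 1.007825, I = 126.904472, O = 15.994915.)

Atom tally by fragment:
  cyclopentane ring core → C:5 H:10
  (− 3 ring H displaced by substituents)
  + C6H5 → C:6 H:5
  + I → I:1
  + COOH → C:1 H:1 O:2
Element totals:
  C: 12
  H: 13
  I: 1
  O: 2
Molecular formula: C12H13IO2.
  M = 12(12.0) + 13(1.007825) + 126.904472 + 2(15.994915)
    = 144.000000 + 13.101725 + 126.904472 + 31.989830 = 315.996027

315.9960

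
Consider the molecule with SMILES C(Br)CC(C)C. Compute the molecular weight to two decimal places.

151.05 g/mol

Atom tally by fragment:
  BrCH2 → C:1 H:2 Br:1
  CH2 → C:1 H:2
  CH(CH3) → C:2 H:4
  CH3 → C:1 H:3
Element totals:
  C: 5
  H: 11
  Br: 1
Molecular formula: C5H11Br.
  M = 5(12.011) + 11(1.008) + 79.904
    = 60.055 + 11.088 + 79.904 = 151.047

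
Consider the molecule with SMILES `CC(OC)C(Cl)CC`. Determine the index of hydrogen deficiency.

0

Atom tally by fragment:
  CH3 → C:1 H:3
  CH(OCH3) → C:2 H:4 O:1
  CH(Cl) → C:1 H:1 Cl:1
  CH2 → C:1 H:2
  CH3 → C:1 H:3
Element totals:
  C: 6
  H: 13
  Cl: 1
  O: 1
Molecular formula: C6H13ClO.
DoU = (2C + 2 + N − H − X) / 2 = (2·6 + 2 + 0 − 13 − 1) / 2 = 0.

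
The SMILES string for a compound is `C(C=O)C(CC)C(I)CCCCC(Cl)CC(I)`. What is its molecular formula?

C13H23ClI2O

Atom tally by fragment:
  OHCCH2 → C:2 H:3 O:1
  CH(C2H5) → C:3 H:6
  CH(I) → C:1 H:1 I:1
  CH2 → C:1 H:2
  CH2 → C:1 H:2
  CH2 → C:1 H:2
  CH2 → C:1 H:2
  CH(Cl) → C:1 H:1 Cl:1
  CH2 → C:1 H:2
  CH2I → C:1 H:2 I:1
Element totals:
  C: 13
  H: 23
  Cl: 1
  I: 2
  O: 1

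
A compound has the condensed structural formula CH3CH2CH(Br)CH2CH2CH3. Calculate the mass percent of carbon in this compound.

43.66%

Element totals:
  C: 6
  H: 13
  Br: 1
Molecular formula: C6H13Br.
Molar mass = 165.074 g/mol.
Mass from C: 6 × 12.011 = 72.066 g/mol.
%C = 72.066 / 165.074 × 100 = 43.66%.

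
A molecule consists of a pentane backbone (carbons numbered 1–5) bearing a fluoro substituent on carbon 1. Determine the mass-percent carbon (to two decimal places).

66.62%

Atom tally by fragment:
  FCH2 → C:1 H:2 F:1
  CH2 → C:1 H:2
  CH2 → C:1 H:2
  CH2 → C:1 H:2
  CH3 → C:1 H:3
Element totals:
  C: 5
  H: 11
  F: 1
Molecular formula: C5H11F.
Molar mass = 90.141 g/mol.
Mass from C: 5 × 12.011 = 60.055 g/mol.
%C = 60.055 / 90.141 × 100 = 66.62%.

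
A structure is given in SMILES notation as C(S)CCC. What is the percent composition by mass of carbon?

53.27%

Atom tally by fragment:
  HSCH2 → C:1 H:3 S:1
  CH2 → C:1 H:2
  CH2 → C:1 H:2
  CH3 → C:1 H:3
Element totals:
  C: 4
  H: 10
  S: 1
Molecular formula: C4H10S.
Molar mass = 90.184 g/mol.
Mass from C: 4 × 12.011 = 48.044 g/mol.
%C = 48.044 / 90.184 × 100 = 53.27%.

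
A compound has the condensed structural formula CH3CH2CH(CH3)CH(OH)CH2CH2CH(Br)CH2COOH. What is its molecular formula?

Element totals:
  C: 10
  H: 19
  Br: 1
  O: 3

C10H19BrO3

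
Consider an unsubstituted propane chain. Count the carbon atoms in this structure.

3

Atom tally by fragment:
  CH3 → C:1 H:3
  CH2 → C:1 H:2
  CH3 → C:1 H:3
Element totals:
  C: 3
  H: 8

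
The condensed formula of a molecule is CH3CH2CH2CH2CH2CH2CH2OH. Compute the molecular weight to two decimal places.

Element totals:
  C: 7
  H: 16
  O: 1
Molecular formula: C7H16O.
  M = 7(12.011) + 16(1.008) + 15.999
    = 84.077 + 16.128 + 15.999 = 116.204

116.20 g/mol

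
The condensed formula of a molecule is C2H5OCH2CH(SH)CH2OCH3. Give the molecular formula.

C6H14O2S

Element totals:
  C: 6
  H: 14
  O: 2
  S: 1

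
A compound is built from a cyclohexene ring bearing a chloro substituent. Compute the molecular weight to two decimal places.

116.59 g/mol

Atom tally by fragment:
  cyclohexene ring core → C:6 H:10
  (− 1 ring H displaced by substituents)
  + Cl → Cl:1
Element totals:
  C: 6
  H: 9
  Cl: 1
Molecular formula: C6H9Cl.
  M = 6(12.011) + 9(1.008) + 35.45
    = 72.066 + 9.072 + 35.450 = 116.588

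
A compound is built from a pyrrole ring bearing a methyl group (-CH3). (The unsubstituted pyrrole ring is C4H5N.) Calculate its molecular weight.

Atom tally by fragment:
  pyrrole ring core → C:4 H:5 N:1
  (− 1 ring H displaced by substituents)
  + CH3 → C:1 H:3
Element totals:
  C: 5
  H: 7
  N: 1
Molecular formula: C5H7N.
  M = 5(12.011) + 7(1.008) + 14.007
    = 60.055 + 7.056 + 14.007 = 81.118

81.12 g/mol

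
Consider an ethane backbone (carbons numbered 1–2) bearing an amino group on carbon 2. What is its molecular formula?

C2H7N

Atom tally by fragment:
  CH3 → C:1 H:3
  CH2NH2 → C:1 H:4 N:1
Element totals:
  C: 2
  H: 7
  N: 1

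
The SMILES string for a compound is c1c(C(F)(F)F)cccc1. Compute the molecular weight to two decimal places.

146.11 g/mol

Atom tally by fragment:
  benzene ring core → C:6 H:6
  (− 1 ring H displaced by substituents)
  + CF3 → C:1 F:3
Element totals:
  C: 7
  H: 5
  F: 3
Molecular formula: C7H5F3.
  M = 7(12.011) + 5(1.008) + 3(18.998)
    = 84.077 + 5.040 + 56.994 = 146.111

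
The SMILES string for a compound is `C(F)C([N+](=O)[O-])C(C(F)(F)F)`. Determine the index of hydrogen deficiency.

Atom tally by fragment:
  FCH2 → C:1 H:2 F:1
  CH(NO2) → C:1 H:1 N:1 O:2
  CH2CF3 → C:2 H:2 F:3
Element totals:
  C: 4
  H: 5
  F: 4
  N: 1
  O: 2
Molecular formula: C4H5F4NO2.
DoU = (2C + 2 + N − H − X) / 2 = (2·4 + 2 + 1 − 5 − 4) / 2 = 1.

1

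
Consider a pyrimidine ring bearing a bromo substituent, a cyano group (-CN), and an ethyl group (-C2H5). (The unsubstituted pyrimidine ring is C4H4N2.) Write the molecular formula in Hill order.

C7H6BrN3

Atom tally by fragment:
  pyrimidine ring core → C:4 H:4 N:2
  (− 3 ring H displaced by substituents)
  + Br → Br:1
  + CN → C:1 N:1
  + C2H5 → C:2 H:5
Element totals:
  C: 7
  H: 6
  Br: 1
  N: 3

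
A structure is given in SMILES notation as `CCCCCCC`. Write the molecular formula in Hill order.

C7H16

Atom tally by fragment:
  CH3 → C:1 H:3
  CH2 → C:1 H:2
  CH2 → C:1 H:2
  CH2 → C:1 H:2
  CH2 → C:1 H:2
  CH2 → C:1 H:2
  CH3 → C:1 H:3
Element totals:
  C: 7
  H: 16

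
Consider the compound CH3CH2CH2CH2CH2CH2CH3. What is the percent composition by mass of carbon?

83.90%

Element totals:
  C: 7
  H: 16
Molecular formula: C7H16.
Molar mass = 100.205 g/mol.
Mass from C: 7 × 12.011 = 84.077 g/mol.
%C = 84.077 / 100.205 × 100 = 83.90%.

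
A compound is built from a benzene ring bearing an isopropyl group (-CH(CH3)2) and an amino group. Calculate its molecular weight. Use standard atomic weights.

Atom tally by fragment:
  benzene ring core → C:6 H:6
  (− 2 ring H displaced by substituents)
  + CH(CH3)2 → C:3 H:7
  + NH2 → N:1 H:2
Element totals:
  C: 9
  H: 13
  N: 1
Molecular formula: C9H13N.
  M = 9(12.011) + 13(1.008) + 14.007
    = 108.099 + 13.104 + 14.007 = 135.210

135.21 g/mol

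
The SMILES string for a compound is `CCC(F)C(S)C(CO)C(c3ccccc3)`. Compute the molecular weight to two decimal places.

Atom tally by fragment:
  CH3 → C:1 H:3
  CH2 → C:1 H:2
  CH(F) → C:1 H:1 F:1
  CH(SH) → C:1 H:2 S:1
  CH(CH2OH) → C:2 H:4 O:1
  CH2C6H5 → C:7 H:7
Element totals:
  C: 13
  H: 19
  F: 1
  O: 1
  S: 1
Molecular formula: C13H19FOS.
  M = 13(12.011) + 19(1.008) + 18.998 + 15.999 + 32.06
    = 156.143 + 19.152 + 18.998 + 15.999 + 32.060 = 242.352

242.35 g/mol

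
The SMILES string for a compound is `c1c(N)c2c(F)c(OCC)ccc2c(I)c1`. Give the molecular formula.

C12H11FINO

Atom tally by fragment:
  naphthalene ring system core → C:10 H:8
  (− 4 ring H displaced by substituents)
  + NH2 → N:1 H:2
  + F → F:1
  + OC2H5 → C:2 H:5 O:1
  + I → I:1
Element totals:
  C: 12
  H: 11
  F: 1
  I: 1
  N: 1
  O: 1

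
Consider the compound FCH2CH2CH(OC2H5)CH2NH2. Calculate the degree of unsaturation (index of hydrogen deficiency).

Atom tally by fragment:
  FCH2 → C:1 H:2 F:1
  CH2 → C:1 H:2
  CH(OC2H5) → C:3 H:6 O:1
  CH2NH2 → C:1 H:4 N:1
Element totals:
  C: 6
  H: 14
  F: 1
  N: 1
  O: 1
Molecular formula: C6H14FNO.
DoU = (2C + 2 + N − H − X) / 2 = (2·6 + 2 + 1 − 14 − 1) / 2 = 0.

0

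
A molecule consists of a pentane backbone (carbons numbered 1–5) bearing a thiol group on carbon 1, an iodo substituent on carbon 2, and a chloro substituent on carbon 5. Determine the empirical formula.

C5H10ClIS

Atom tally by fragment:
  HSCH2 → C:1 H:3 S:1
  CH(I) → C:1 H:1 I:1
  CH2 → C:1 H:2
  CH2 → C:1 H:2
  CH2Cl → C:1 H:2 Cl:1
Element totals:
  C: 5
  H: 10
  Cl: 1
  I: 1
  S: 1
Molecular formula: C5H10ClIS.
gcd of subscripts (5, 1, 10, 1, 1) = 1, so the empirical formula equals the molecular formula.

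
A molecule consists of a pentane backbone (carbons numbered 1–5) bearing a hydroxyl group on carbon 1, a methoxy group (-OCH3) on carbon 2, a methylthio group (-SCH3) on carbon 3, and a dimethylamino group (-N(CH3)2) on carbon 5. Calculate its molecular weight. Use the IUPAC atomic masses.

Atom tally by fragment:
  HOCH2 → C:1 H:3 O:1
  CH(OCH3) → C:2 H:4 O:1
  CH(SCH3) → C:2 H:4 S:1
  CH2 → C:1 H:2
  CH2N(CH3)2 → C:3 H:8 N:1
Element totals:
  C: 9
  H: 21
  N: 1
  O: 2
  S: 1
Molecular formula: C9H21NO2S.
  M = 9(12.011) + 21(1.008) + 14.007 + 2(15.999) + 32.06
    = 108.099 + 21.168 + 14.007 + 31.998 + 32.060 = 207.332

207.33 g/mol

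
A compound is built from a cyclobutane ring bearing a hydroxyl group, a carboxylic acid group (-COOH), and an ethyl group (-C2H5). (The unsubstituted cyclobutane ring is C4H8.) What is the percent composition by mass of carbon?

Atom tally by fragment:
  cyclobutane ring core → C:4 H:8
  (− 3 ring H displaced by substituents)
  + OH → O:1 H:1
  + COOH → C:1 H:1 O:2
  + C2H5 → C:2 H:5
Element totals:
  C: 7
  H: 12
  O: 3
Molecular formula: C7H12O3.
Molar mass = 144.170 g/mol.
Mass from C: 7 × 12.011 = 84.077 g/mol.
%C = 84.077 / 144.170 × 100 = 58.32%.

58.32%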